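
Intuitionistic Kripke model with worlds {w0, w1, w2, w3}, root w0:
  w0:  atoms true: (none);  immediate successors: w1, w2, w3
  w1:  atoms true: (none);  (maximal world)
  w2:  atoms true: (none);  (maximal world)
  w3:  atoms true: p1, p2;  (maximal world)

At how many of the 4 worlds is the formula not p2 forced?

w0: does not force it — w0 does not force not p2 since w3 is accessible from w0 and w3 forces p2.
w1: forces it.
w2: forces it.
w3: does not force it — w3 does not force not p2 since w3 is accessible from w3 and w3 forces p2.
Worlds forcing the formula: {w1, w2}.

2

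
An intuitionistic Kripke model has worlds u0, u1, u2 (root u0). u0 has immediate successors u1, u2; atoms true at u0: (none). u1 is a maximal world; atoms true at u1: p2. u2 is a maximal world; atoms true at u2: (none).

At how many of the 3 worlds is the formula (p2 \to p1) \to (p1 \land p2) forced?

u0: does not force it — u0 \nVdash (p2 \to p1) \to (p1 \land p2): at the accessible world u2, u2 \Vdash p2 \to p1 but u2 \nVdash p1 \land p2.
u1: forces it.
u2: does not force it — u2 \nVdash (p2 \to p1) \to (p1 \land p2): already at u2 itself, u2 \Vdash p2 \to p1 but u2 \nVdash p1 \land p2.
Worlds forcing the formula: {u1}.

1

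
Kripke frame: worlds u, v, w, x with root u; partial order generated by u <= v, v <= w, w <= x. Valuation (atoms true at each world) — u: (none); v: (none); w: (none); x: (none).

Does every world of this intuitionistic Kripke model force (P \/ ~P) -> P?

No

Not every world: u ||-/- (P \/ ~P) -> P.
u ||-/- (P \/ ~P) -> P: already at u itself, u ||- P \/ ~P but u ||-/- P.
u lacks atom P, so u ||-/- P.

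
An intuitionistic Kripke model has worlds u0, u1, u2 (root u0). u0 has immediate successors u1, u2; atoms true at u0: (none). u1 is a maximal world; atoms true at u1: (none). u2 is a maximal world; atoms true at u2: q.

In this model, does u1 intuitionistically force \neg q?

u1 \Vdash \neg q: no world accessible from u1 forces q.

Yes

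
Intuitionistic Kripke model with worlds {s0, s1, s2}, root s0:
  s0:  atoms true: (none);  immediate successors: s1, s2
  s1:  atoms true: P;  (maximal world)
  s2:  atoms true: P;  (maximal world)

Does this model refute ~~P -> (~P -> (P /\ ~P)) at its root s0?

No

s0 ||- ~~P -> (~P -> (P /\ ~P)): every world accessible from s0 that forces ~~P (namely s0, s1, s2) also forces ~P -> (P /\ ~P).
So the root s0 forces ~~P -> (~P -> (P /\ ~P)); the model is not a countermodel.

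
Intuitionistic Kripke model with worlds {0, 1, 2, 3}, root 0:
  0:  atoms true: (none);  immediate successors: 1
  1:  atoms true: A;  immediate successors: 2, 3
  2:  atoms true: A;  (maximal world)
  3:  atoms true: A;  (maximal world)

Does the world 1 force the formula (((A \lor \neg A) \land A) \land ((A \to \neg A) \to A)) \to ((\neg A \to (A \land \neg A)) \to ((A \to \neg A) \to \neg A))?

Yes

1 \Vdash (((A \lor \neg A) \land A) \land ((A \to \neg A) \to A)) \to ((\neg A \to (A \land \neg A)) \to ((A \to \neg A) \to \neg A)): every world accessible from 1 that forces ((A \lor \neg A) \land A) \land ((A \to \neg A) \to A) (namely 1, 2, 3) also forces (\neg A \to (A \land \neg A)) \to ((A \to \neg A) \to \neg A).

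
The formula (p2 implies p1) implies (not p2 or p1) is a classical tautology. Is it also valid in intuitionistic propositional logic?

This is the material-implication-as-disjunction principle, which is not intuitionistically valid.
A Kripke countermodel: worlds w0, w1; order generated by w0 <= w1; atoms true at each world — w0:{}; w1:{p1,p2}.
w0 does not force (p2 implies p1) implies (not p2 or p1): already at w0 itself, w0 forces p2 implies p1 but w0 does not force not p2 or p1.
w0 does not force not p2 or p1: neither disjunct is forced at w0.
w0 does not force not p2 since w1 is accessible from w0 and w1 forces p2.
So the root w0 does not force the formula.

No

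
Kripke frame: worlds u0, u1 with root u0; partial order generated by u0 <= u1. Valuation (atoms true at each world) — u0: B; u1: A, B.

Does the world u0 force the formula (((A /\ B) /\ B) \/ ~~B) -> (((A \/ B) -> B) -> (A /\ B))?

No

u0 ||-/- (((A /\ B) /\ B) \/ ~~B) -> (((A \/ B) -> B) -> (A /\ B)): already at u0 itself, u0 ||- ((A /\ B) /\ B) \/ ~~B but u0 ||-/- ((A \/ B) -> B) -> (A /\ B).
u0 ||-/- ((A \/ B) -> B) -> (A /\ B): already at u0 itself, u0 ||- (A \/ B) -> B but u0 ||-/- A /\ B.
u0 ||-/- A /\ B since u0 fails A.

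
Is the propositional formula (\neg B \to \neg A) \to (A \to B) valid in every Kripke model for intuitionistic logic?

No

This is the converse of contraposition, which is not intuitionistically valid.
A Kripke countermodel: worlds a, b; order generated by a \le b; atoms true at each world — a:{A}; b:{A,B}.
a \nVdash (\neg B \to \neg A) \to (A \to B): already at a itself, a \Vdash \neg B \to \neg A but a \nVdash A \to B.
a \nVdash A \to B: already at a itself, a \Vdash A but a \nVdash B.
a lacks atom B, so a \nVdash B.
So the root a does not force the formula.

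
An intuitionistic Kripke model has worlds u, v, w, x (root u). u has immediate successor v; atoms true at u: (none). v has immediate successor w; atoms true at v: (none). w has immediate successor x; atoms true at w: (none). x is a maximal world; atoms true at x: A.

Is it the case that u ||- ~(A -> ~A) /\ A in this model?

No

u ||-/- ~(A -> ~A) /\ A since u fails A.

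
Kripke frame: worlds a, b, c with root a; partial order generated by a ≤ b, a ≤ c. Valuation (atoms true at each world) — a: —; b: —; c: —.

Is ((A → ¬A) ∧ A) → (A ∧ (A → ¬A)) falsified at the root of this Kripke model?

No

a ⊩ ((A → ¬A) ∧ A) → (A ∧ (A → ¬A)) vacuously: no world accessible from a forces the antecedent (A → ¬A) ∧ A.
So the root a forces ((A → ¬A) ∧ A) → (A ∧ (A → ¬A)); the model is not a countermodel.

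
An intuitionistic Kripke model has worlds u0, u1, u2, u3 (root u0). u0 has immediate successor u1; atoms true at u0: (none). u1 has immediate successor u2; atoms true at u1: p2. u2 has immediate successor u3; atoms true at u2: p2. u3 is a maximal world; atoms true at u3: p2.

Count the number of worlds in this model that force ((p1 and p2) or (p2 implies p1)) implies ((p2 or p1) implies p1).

u0: forces it.
u1: forces it.
u2: forces it.
u3: forces it.
Worlds forcing the formula: {u0, u1, u2, u3}.

4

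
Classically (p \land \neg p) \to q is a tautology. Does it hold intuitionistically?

This is an instance of ex falso quodlibet, which is intuitionistically derivable.
No world can force both p and \neg p, so the antecedent p \land \neg p is never forced and the implication holds vacuously at every world.

Yes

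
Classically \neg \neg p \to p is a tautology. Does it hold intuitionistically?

No

This is double-negation elimination, which is not intuitionistically valid.
A Kripke countermodel: worlds u0, u1; order generated by u0 \le u1; atoms true at each world — u0:{}; u1:{p}.
u0 \nVdash \neg \neg p \to p: already at u0 itself, u0 \Vdash \neg \neg p but u0 \nVdash p.
u0 lacks atom p, so u0 \nVdash p.
So the root u0 does not force the formula.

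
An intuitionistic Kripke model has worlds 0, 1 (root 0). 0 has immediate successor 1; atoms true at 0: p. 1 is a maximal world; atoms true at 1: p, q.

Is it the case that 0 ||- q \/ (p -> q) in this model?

No

0 ||-/- q \/ (p -> q): neither disjunct is forced at 0.
0 lacks atom q, so 0 ||-/- q.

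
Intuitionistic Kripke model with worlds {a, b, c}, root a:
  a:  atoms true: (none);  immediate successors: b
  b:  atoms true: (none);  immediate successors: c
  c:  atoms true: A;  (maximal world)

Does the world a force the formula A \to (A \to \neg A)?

No

a \nVdash A \to (A \to \neg A): at the accessible world c, c \Vdash A but c \nVdash A \to \neg A.
c \nVdash A \to \neg A: already at c itself, c \Vdash A but c \nVdash \neg A.
c \nVdash \neg A since c is accessible from c and c \Vdash A.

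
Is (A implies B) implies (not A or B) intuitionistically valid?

No

This is the material-implication-as-disjunction principle, which is not intuitionistically valid.
A Kripke countermodel: worlds u, v; order generated by u <= v; atoms true at each world — u:{}; v:{A,B}.
u does not force (A implies B) implies (not A or B): already at u itself, u forces A implies B but u does not force not A or B.
u does not force not A or B: neither disjunct is forced at u.
u does not force not A since v is accessible from u and v forces A.
So the root u does not force the formula.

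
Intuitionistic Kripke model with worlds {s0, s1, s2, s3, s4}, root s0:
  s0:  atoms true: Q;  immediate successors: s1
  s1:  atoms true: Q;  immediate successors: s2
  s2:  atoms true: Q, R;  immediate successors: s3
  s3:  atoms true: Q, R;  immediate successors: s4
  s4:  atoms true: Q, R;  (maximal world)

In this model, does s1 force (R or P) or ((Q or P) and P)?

No

s1 does not force (R or P) or ((Q or P) and P): neither disjunct is forced at s1.
s1 does not force R or P: neither disjunct is forced at s1.
s1 lacks atom R, so s1 does not force R.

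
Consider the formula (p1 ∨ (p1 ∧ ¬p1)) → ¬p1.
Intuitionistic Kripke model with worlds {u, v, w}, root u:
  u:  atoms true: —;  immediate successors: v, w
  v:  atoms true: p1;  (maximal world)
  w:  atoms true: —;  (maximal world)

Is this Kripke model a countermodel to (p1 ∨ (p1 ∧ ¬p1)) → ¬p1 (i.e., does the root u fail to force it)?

u ⊮ (p1 ∨ (p1 ∧ ¬p1)) → ¬p1: at the accessible world v, v ⊩ p1 ∨ (p1 ∧ ¬p1) but v ⊮ ¬p1.
v ⊮ ¬p1 since v is accessible from v and v ⊩ p1.
So the root u does not force (p1 ∨ (p1 ∧ ¬p1)) → ¬p1; the model is a countermodel.

Yes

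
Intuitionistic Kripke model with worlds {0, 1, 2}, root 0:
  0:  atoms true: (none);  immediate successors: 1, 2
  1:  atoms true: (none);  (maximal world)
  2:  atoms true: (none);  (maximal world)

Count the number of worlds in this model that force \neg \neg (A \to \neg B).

0: forces it.
1: forces it.
2: forces it.
Worlds forcing the formula: {0, 1, 2}.

3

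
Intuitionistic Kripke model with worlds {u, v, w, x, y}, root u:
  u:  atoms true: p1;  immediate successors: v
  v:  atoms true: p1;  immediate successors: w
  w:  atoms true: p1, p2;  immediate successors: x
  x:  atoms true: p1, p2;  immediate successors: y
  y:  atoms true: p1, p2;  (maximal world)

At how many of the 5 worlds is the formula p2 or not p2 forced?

3

u: does not force it — u does not force p2 or not p2: neither disjunct is forced at u.
v: does not force it — v does not force p2 or not p2: neither disjunct is forced at v.
w: forces it.
x: forces it.
y: forces it.
Worlds forcing the formula: {w, x, y}.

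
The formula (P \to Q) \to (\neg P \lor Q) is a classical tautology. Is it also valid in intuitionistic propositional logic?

This is the material-implication-as-disjunction principle, which is not intuitionistically valid.
A Kripke countermodel: worlds s0, s1; order generated by s0 \le s1; atoms true at each world — s0:{}; s1:{P,Q}.
s0 \nVdash (P \to Q) \to (\neg P \lor Q): already at s0 itself, s0 \Vdash P \to Q but s0 \nVdash \neg P \lor Q.
s0 \nVdash \neg P \lor Q: neither disjunct is forced at s0.
s0 \nVdash \neg P since s1 is accessible from s0 and s1 \Vdash P.
So the root s0 does not force the formula.

No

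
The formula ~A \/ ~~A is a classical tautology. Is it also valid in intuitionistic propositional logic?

This is the weak law of excluded middle, which is not intuitionistically valid.
A Kripke countermodel: worlds u, v, w; order generated by u <= v, u <= w; atoms true at each world — u:{}; v:{A}; w:{}.
u ||-/- ~A \/ ~~A: neither disjunct is forced at u.
u ||-/- ~A since v is accessible from u and v ||- A.
So the root u does not force the formula.

No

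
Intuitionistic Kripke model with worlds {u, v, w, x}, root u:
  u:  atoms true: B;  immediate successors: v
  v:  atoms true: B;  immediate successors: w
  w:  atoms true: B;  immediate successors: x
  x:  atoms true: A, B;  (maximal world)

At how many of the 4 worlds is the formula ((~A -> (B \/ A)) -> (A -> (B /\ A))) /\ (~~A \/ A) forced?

4

u: forces it.
v: forces it.
w: forces it.
x: forces it.
Worlds forcing the formula: {u, v, w, x}.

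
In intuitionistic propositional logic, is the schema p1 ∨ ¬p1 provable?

This is the law of excluded middle, which is not intuitionistically valid.
A Kripke countermodel: worlds 0, 1; order generated by 0 ≤ 1; atoms true at each world — 0:{}; 1:{p1}.
0 ⊮ p1 ∨ ¬p1: neither disjunct is forced at 0.
0 lacks atom p1, so 0 ⊮ p1.
So the root 0 does not force the formula.

No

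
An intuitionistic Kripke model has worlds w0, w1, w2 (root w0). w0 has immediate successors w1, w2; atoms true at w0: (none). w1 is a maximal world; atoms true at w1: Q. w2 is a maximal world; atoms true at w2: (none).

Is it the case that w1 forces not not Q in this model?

w1 forces not not Q: no world accessible from w1 forces not Q.

Yes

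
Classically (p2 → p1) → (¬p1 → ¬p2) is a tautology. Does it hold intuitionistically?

This is the forward direction of contraposition, which is intuitionistically derivable.
Assume p2 → p1 and ¬p1. If p2 held then p1 would follow, contradicting ¬p1; so ¬p2.

Yes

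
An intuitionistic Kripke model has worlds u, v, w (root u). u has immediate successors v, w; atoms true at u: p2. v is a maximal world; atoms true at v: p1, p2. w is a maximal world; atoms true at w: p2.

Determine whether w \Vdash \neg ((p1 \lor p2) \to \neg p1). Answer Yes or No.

w \nVdash \neg ((p1 \lor p2) \to \neg p1) since w is accessible from w and w \Vdash (p1 \lor p2) \to \neg p1.
w \Vdash (p1 \lor p2) \to \neg p1: every world accessible from w that forces p1 \lor p2 (namely w) also forces \neg p1.

No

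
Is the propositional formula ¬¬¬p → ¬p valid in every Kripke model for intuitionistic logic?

Yes

This is triple-negation reduction, which is intuitionistically derivable.
Assume ¬¬¬p and suppose p. Then ¬¬p (double-negation introduction), contradicting ¬¬¬p. So ¬p.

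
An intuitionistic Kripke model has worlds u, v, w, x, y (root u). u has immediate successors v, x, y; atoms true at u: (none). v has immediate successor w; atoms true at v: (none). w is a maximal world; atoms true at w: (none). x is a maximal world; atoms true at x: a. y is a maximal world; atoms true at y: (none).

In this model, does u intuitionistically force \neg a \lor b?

No

u \nVdash \neg a \lor b: neither disjunct is forced at u.
u \nVdash \neg a since x is accessible from u and x \Vdash a.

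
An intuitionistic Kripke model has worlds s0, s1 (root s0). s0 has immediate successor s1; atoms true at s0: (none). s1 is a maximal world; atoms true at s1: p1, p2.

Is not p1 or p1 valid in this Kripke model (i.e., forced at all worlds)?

Not every world: s0 does not force not p1 or p1.
s0 does not force not p1 or p1: neither disjunct is forced at s0.
s0 does not force not p1 since s1 is accessible from s0 and s1 forces p1.

No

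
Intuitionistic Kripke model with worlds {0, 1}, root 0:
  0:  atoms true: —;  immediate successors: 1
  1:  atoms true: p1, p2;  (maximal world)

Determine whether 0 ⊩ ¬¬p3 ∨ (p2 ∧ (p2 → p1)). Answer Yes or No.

No

0 ⊮ ¬¬p3 ∨ (p2 ∧ (p2 → p1)): neither disjunct is forced at 0.
0 ⊮ ¬¬p3 since 0 is accessible from 0 and 0 ⊩ ¬p3.
0 ⊩ ¬p3: no world accessible from 0 forces p3.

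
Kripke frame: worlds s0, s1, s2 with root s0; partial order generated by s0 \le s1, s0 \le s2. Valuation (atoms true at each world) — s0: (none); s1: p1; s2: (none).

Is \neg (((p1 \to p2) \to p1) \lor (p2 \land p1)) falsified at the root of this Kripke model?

s0 \nVdash \neg (((p1 \to p2) \to p1) \lor (p2 \land p1)) since s1 is accessible from s0 and s1 \Vdash ((p1 \to p2) \to p1) \lor (p2 \land p1).
s1 \Vdash ((p1 \to p2) \to p1) \lor (p2 \land p1) via the disjunct (p1 \to p2) \to p1.
So the root s0 does not force \neg (((p1 \to p2) \to p1) \lor (p2 \land p1)); the model is a countermodel.

Yes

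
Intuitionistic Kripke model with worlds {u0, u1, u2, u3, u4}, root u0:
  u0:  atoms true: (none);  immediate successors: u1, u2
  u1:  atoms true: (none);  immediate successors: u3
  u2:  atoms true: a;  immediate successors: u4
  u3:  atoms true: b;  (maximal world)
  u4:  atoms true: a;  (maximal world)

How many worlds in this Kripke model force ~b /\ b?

0

u0: does not force it — u0 ||-/- ~b /\ b since u0 fails ~b.
u1: does not force it.
u2: does not force it.
u3: does not force it.
u4: does not force it.
Worlds forcing the formula: { }.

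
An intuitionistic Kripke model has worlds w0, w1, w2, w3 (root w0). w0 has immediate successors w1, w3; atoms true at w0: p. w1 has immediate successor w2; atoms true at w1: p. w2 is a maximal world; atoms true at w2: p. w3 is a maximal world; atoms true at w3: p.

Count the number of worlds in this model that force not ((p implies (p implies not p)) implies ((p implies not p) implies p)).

w0: does not force it — w0 does not force not ((p implies (p implies not p)) implies ((p implies not p) implies p)) since w0 is accessible from w0 and w0 forces (p implies (p implies not p)) implies ((p implies not p) implies p).
w1: does not force it — w1 does not force not ((p implies (p implies not p)) implies ((p implies not p) implies p)) since w1 is accessible from w1 and w1 forces (p implies (p implies not p)) implies ((p implies not p) implies p).
w2: does not force it.
w3: does not force it.
Worlds forcing the formula: { }.

0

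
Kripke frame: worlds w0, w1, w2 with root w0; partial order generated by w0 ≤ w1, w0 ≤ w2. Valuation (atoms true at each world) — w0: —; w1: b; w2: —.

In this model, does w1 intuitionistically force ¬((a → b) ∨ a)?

w1 ⊮ ¬((a → b) ∨ a) since w1 is accessible from w1 and w1 ⊩ (a → b) ∨ a.
w1 ⊩ (a → b) ∨ a via the disjunct a → b.

No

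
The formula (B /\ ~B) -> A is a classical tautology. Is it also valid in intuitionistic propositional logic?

Yes

This is an instance of ex falso quodlibet, which is intuitionistically derivable.
No world can force both B and ~B, so the antecedent B /\ ~B is never forced and the implication holds vacuously at every world.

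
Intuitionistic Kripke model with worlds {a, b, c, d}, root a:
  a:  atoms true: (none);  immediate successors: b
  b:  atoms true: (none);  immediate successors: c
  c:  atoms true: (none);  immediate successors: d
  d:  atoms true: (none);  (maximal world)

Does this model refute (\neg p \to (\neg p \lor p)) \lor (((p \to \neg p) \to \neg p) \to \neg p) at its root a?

a \Vdash (\neg p \to (\neg p \lor p)) \lor (((p \to \neg p) \to \neg p) \to \neg p) via the disjunct \neg p \to (\neg p \lor p).
So the root a forces (\neg p \to (\neg p \lor p)) \lor (((p \to \neg p) \to \neg p) \to \neg p); the model is not a countermodel.

No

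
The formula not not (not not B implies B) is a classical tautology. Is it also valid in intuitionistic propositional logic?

Yes

This is the double negation of double-negation elimination, which is intuitionistically derivable.
By Glivenko's theorem the double negation of any classical propositional tautology is intuitionistically provable; not not B implies B is classically a tautology.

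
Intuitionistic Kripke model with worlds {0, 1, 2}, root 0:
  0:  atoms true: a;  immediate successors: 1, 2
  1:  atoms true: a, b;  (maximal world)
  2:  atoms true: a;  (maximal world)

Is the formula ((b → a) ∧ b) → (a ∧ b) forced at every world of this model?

Yes

0 ⊩ ((b → a) ∧ b) → (a ∧ b): every world accessible from 0 that forces (b → a) ∧ b (namely 1) also forces a ∧ b.
Since the root 0 forces ((b → a) ∧ b) → (a ∧ b) and forcing is persistent (monotone upward), every world forces it.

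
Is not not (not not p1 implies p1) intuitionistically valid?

This is the double negation of double-negation elimination, which is intuitionistically derivable.
By Glivenko's theorem the double negation of any classical propositional tautology is intuitionistically provable; not not p1 implies p1 is classically a tautology.

Yes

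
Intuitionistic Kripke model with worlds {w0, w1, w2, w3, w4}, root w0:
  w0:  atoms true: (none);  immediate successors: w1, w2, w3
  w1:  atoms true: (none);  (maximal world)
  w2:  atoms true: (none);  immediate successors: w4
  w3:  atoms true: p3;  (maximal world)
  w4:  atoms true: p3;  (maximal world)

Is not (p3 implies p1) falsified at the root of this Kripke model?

w0 does not force not (p3 implies p1) since w1 is accessible from w0 and w1 forces p3 implies p1.
w1 forces p3 implies p1 vacuously: no world accessible from w1 forces the antecedent p3.
So the root w0 does not force not (p3 implies p1); the model is a countermodel.

Yes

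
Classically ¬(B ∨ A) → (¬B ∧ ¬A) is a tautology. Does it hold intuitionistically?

Yes

This is a constructively valid De Morgan direction (negated disjunction to conjunction of negations), which is intuitionistically derivable.
From ¬(B ∨ A): if B held then B ∨ A would, contradiction — so ¬B; similarly ¬A.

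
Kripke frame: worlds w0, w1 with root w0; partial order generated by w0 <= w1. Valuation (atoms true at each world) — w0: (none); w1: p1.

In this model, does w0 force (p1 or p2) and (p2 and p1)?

No

w0 does not force (p1 or p2) and (p2 and p1) since w0 fails p1 or p2.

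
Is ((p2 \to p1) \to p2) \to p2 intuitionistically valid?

No

This is Peirce's law, which is not intuitionistically valid.
A Kripke countermodel: worlds w0, w1; order generated by w0 \le w1; atoms true at each world — w0:{}; w1:{p2}.
w0 \nVdash ((p2 \to p1) \to p2) \to p2: already at w0 itself, w0 \Vdash (p2 \to p1) \to p2 but w0 \nVdash p2.
w0 lacks atom p2, so w0 \nVdash p2.
So the root w0 does not force the formula.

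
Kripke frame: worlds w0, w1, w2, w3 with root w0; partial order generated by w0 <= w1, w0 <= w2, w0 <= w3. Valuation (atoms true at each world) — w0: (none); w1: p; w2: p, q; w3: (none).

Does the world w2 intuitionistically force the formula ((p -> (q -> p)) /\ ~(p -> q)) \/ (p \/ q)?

Yes

w2 ||- ((p -> (q -> p)) /\ ~(p -> q)) \/ (p \/ q) via the disjunct p \/ q.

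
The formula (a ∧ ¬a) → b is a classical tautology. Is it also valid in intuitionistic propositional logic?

Yes

This is an instance of ex falso quodlibet, which is intuitionistically derivable.
No world can force both a and ¬a, so the antecedent a ∧ ¬a is never forced and the implication holds vacuously at every world.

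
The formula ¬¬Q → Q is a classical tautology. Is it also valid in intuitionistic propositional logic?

This is double-negation elimination, which is not intuitionistically valid.
A Kripke countermodel: worlds w0, w1; order generated by w0 ≤ w1; atoms true at each world — w0:{}; w1:{Q}.
w0 ⊮ ¬¬Q → Q: already at w0 itself, w0 ⊩ ¬¬Q but w0 ⊮ Q.
w0 lacks atom Q, so w0 ⊮ Q.
So the root w0 does not force the formula.

No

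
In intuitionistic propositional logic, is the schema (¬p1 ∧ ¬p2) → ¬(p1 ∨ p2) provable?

This is a constructively valid De Morgan direction (conjunction of negations to negated disjunction), which is intuitionistically derivable.
If both ¬p1 and ¬p2 hold at a world, no accessible world forces p1 or forces p2, so none forces p1 ∨ p2.

Yes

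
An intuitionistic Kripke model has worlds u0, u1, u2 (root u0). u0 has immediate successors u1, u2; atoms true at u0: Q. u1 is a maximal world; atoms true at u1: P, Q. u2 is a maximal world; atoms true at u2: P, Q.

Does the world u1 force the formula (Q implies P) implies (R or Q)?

Yes

u1 forces (Q implies P) implies (R or Q): every world accessible from u1 that forces Q implies P (namely u1) also forces R or Q.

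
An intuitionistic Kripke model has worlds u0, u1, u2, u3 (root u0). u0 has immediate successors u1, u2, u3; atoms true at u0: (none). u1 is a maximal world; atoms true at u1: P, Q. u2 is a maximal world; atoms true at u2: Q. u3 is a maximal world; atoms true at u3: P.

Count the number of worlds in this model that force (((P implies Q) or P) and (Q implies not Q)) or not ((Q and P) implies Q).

u0: does not force it — u0 does not force (((P implies Q) or P) and (Q implies not Q)) or not ((Q and P) implies Q): neither disjunct is forced at u0.
u1: does not force it.
u2: does not force it.
u3: forces it.
Worlds forcing the formula: {u3}.

1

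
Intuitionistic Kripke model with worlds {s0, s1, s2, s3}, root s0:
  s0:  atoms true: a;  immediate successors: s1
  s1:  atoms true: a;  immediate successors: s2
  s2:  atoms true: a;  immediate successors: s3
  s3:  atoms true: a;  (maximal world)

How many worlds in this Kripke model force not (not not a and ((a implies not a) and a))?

4

s0: forces it.
s1: forces it.
s2: forces it.
s3: forces it.
Worlds forcing the formula: {s0, s1, s2, s3}.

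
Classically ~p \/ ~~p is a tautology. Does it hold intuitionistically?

No

This is the weak law of excluded middle, which is not intuitionistically valid.
A Kripke countermodel: worlds u0, u1, u2; order generated by u0 <= u1, u0 <= u2; atoms true at each world — u0:{}; u1:{p}; u2:{}.
u0 ||-/- ~p \/ ~~p: neither disjunct is forced at u0.
u0 ||-/- ~p since u1 is accessible from u0 and u1 ||- p.
So the root u0 does not force the formula.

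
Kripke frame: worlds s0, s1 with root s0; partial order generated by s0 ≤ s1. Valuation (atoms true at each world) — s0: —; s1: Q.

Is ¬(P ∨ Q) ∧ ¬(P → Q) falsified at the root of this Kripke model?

Yes

s0 ⊮ ¬(P ∨ Q) ∧ ¬(P → Q) since s0 fails ¬(P ∨ Q).
So the root s0 does not force ¬(P ∨ Q) ∧ ¬(P → Q); the model is a countermodel.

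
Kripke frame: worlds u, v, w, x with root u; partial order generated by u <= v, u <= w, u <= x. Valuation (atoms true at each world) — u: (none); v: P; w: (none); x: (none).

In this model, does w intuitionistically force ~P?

Yes

w ||- ~P: no world accessible from w forces P.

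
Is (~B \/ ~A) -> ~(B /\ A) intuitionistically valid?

This is a constructively valid De Morgan direction (disjunction of negations to negated conjunction), which is intuitionistically derivable.
If ~B holds at a world then no accessible world forces B, hence none forces B /\ A; likewise for ~A.

Yes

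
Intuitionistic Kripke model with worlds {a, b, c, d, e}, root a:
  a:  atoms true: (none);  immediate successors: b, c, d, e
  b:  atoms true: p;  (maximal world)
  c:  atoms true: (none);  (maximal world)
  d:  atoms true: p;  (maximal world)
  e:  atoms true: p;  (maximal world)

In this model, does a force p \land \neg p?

No

a \nVdash p \land \neg p since a fails p.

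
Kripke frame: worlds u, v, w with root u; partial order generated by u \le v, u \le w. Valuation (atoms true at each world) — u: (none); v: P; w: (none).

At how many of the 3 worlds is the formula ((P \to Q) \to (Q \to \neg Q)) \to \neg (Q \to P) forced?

u: does not force it — u \nVdash ((P \to Q) \to (Q \to \neg Q)) \to \neg (Q \to P): already at u itself, u \Vdash (P \to Q) \to (Q \to \neg Q) but u \nVdash \neg (Q \to P).
v: does not force it — v \nVdash ((P \to Q) \to (Q \to \neg Q)) \to \neg (Q \to P): already at v itself, v \Vdash (P \to Q) \to (Q \to \neg Q) but v \nVdash \neg (Q \to P).
w: does not force it — w \nVdash ((P \to Q) \to (Q \to \neg Q)) \to \neg (Q \to P): already at w itself, w \Vdash (P \to Q) \to (Q \to \neg Q) but w \nVdash \neg (Q \to P).
Worlds forcing the formula: { }.

0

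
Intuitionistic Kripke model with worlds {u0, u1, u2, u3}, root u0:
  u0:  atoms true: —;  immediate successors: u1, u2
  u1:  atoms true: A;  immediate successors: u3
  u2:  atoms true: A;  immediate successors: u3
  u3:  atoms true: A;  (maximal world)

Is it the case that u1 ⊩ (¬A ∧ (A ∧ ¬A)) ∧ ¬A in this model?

No

u1 ⊮ (¬A ∧ (A ∧ ¬A)) ∧ ¬A since u1 fails ¬A ∧ (A ∧ ¬A).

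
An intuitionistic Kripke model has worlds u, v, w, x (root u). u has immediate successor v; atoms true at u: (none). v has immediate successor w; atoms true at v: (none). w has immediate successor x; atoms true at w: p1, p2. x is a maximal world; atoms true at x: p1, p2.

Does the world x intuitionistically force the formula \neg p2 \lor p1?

x \Vdash \neg p2 \lor p1 via the disjunct p1.

Yes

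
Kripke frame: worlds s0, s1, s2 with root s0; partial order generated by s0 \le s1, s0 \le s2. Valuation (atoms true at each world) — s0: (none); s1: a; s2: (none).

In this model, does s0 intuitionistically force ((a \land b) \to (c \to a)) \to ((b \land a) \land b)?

s0 \nVdash ((a \land b) \to (c \to a)) \to ((b \land a) \land b): already at s0 itself, s0 \Vdash (a \land b) \to (c \to a) but s0 \nVdash (b \land a) \land b.
s0 \nVdash (b \land a) \land b since s0 fails b \land a.

No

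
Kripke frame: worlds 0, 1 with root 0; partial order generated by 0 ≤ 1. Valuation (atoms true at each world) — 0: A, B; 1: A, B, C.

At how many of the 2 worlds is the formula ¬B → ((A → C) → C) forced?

0: forces it.
1: forces it.
Worlds forcing the formula: {0, 1}.

2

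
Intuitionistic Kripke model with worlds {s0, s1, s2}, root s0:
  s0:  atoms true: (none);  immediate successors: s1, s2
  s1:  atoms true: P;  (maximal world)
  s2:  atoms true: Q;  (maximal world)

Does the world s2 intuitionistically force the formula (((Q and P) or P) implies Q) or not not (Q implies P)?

s2 forces (((Q and P) or P) implies Q) or not not (Q implies P) via the disjunct ((Q and P) or P) implies Q.

Yes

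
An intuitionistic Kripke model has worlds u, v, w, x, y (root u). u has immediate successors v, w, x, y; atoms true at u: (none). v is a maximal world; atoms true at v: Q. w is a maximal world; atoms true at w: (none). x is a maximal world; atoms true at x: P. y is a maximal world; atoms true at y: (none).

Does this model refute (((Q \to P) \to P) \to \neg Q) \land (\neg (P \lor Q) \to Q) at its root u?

Yes

u \nVdash (((Q \to P) \to P) \to \neg Q) \land (\neg (P \lor Q) \to Q) since u fails ((Q \to P) \to P) \to \neg Q.
So the root u does not force (((Q \to P) \to P) \to \neg Q) \land (\neg (P \lor Q) \to Q); the model is a countermodel.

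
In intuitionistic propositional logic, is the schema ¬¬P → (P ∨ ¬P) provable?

No

This is a variant of double-negation elimination (deriving excluded middle from double negation), which is not intuitionistically valid.
A Kripke countermodel: worlds u, v; order generated by u ≤ v; atoms true at each world — u:{}; v:{P}.
u ⊮ ¬¬P → (P ∨ ¬P): already at u itself, u ⊩ ¬¬P but u ⊮ P ∨ ¬P.
u ⊮ P ∨ ¬P: neither disjunct is forced at u.
u lacks atom P, so u ⊮ P.
So the root u does not force the formula.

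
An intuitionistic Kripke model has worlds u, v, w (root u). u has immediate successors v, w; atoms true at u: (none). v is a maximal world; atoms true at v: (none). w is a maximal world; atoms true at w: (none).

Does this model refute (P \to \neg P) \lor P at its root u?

No

u \Vdash (P \to \neg P) \lor P via the disjunct P \to \neg P.
So the root u forces (P \to \neg P) \lor P; the model is not a countermodel.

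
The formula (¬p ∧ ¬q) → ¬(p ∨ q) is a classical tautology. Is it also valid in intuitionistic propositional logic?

Yes

This is a constructively valid De Morgan direction (conjunction of negations to negated disjunction), which is intuitionistically derivable.
If both ¬p and ¬q hold at a world, no accessible world forces p or forces q, so none forces p ∨ q.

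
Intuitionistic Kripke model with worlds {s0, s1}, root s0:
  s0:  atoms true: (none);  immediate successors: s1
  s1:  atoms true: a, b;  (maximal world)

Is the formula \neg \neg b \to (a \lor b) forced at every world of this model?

Not every world: s0 \nVdash \neg \neg b \to (a \lor b).
s0 \nVdash \neg \neg b \to (a \lor b): already at s0 itself, s0 \Vdash \neg \neg b but s0 \nVdash a \lor b.
s0 \nVdash a \lor b: neither disjunct is forced at s0.
s0 lacks atom a, so s0 \nVdash a.

No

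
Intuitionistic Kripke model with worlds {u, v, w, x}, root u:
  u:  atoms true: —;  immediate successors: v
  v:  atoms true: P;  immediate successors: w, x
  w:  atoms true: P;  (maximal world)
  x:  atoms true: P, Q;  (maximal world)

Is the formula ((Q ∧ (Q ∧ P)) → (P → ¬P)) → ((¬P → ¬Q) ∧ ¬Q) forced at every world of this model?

Yes

u ⊩ ((Q ∧ (Q ∧ P)) → (P → ¬P)) → ((¬P → ¬Q) ∧ ¬Q): every world accessible from u that forces (Q ∧ (Q ∧ P)) → (P → ¬P) (namely w) also forces (¬P → ¬Q) ∧ ¬Q.
Since the root u forces ((Q ∧ (Q ∧ P)) → (P → ¬P)) → ((¬P → ¬Q) ∧ ¬Q) and forcing is persistent (monotone upward), every world forces it.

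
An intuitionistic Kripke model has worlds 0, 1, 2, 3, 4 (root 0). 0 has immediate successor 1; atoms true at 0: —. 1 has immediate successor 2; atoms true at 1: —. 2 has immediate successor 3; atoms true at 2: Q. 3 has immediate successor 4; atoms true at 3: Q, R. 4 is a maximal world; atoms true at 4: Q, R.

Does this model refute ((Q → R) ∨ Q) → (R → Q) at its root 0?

0 ⊩ ((Q → R) ∨ Q) → (R → Q): every world accessible from 0 that forces (Q → R) ∨ Q (namely 2, 3, 4) also forces R → Q.
So the root 0 forces ((Q → R) ∨ Q) → (R → Q); the model is not a countermodel.

No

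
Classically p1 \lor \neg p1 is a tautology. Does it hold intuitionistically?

No

This is the law of excluded middle, which is not intuitionistically valid.
A Kripke countermodel: worlds a, b; order generated by a \le b; atoms true at each world — a:{}; b:{p1}.
a \nVdash p1 \lor \neg p1: neither disjunct is forced at a.
a lacks atom p1, so a \nVdash p1.
So the root a does not force the formula.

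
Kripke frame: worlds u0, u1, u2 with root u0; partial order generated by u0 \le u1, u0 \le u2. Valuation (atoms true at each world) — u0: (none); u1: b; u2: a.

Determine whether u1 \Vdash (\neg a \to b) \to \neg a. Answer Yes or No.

u1 \Vdash (\neg a \to b) \to \neg a: every world accessible from u1 that forces \neg a \to b (namely u1) also forces \neg a.

Yes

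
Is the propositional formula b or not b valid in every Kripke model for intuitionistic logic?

No

This is the law of excluded middle, which is not intuitionistically valid.
A Kripke countermodel: worlds u0, u1; order generated by u0 <= u1; atoms true at each world — u0:{}; u1:{b}.
u0 does not force b or not b: neither disjunct is forced at u0.
u0 lacks atom b, so u0 does not force b.
So the root u0 does not force the formula.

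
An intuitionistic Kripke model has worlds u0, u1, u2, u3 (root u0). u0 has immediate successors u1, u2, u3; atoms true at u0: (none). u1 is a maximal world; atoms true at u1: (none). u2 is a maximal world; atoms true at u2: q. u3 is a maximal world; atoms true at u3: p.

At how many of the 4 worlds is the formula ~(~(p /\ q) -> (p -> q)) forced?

1

u0: does not force it — u0 ||-/- ~(~(p /\ q) -> (p -> q)) since u1 is accessible from u0 and u1 ||- ~(p /\ q) -> (p -> q).
u1: does not force it — u1 ||-/- ~(~(p /\ q) -> (p -> q)) since u1 is accessible from u1 and u1 ||- ~(p /\ q) -> (p -> q).
u2: does not force it — u2 ||-/- ~(~(p /\ q) -> (p -> q)) since u2 is accessible from u2 and u2 ||- ~(p /\ q) -> (p -> q).
u3: forces it.
Worlds forcing the formula: {u3}.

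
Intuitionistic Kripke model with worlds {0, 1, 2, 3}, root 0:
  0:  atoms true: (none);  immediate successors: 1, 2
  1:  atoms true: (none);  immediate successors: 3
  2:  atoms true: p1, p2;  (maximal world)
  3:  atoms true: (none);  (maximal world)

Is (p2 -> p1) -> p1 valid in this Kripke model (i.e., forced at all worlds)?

No

Not every world: 0 ||-/- (p2 -> p1) -> p1.
0 ||-/- (p2 -> p1) -> p1: already at 0 itself, 0 ||- p2 -> p1 but 0 ||-/- p1.
0 lacks atom p1, so 0 ||-/- p1.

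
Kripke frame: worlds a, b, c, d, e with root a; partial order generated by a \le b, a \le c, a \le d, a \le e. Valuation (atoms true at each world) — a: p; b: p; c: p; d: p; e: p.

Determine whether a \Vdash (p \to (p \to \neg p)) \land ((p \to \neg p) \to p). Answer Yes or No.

a \nVdash (p \to (p \to \neg p)) \land ((p \to \neg p) \to p) since a fails p \to (p \to \neg p).

No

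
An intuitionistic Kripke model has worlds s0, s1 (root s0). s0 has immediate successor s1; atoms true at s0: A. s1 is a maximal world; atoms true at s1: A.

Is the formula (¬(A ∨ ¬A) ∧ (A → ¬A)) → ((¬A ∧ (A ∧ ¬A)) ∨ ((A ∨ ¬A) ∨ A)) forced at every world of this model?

Yes

s0 ⊩ (¬(A ∨ ¬A) ∧ (A → ¬A)) → ((¬A ∧ (A ∧ ¬A)) ∨ ((A ∨ ¬A) ∨ A)) vacuously: no world accessible from s0 forces the antecedent ¬(A ∨ ¬A) ∧ (A → ¬A).
Since the root s0 forces (¬(A ∨ ¬A) ∧ (A → ¬A)) → ((¬A ∧ (A ∧ ¬A)) ∨ ((A ∨ ¬A) ∨ A)) and forcing is persistent (monotone upward), every world forces it.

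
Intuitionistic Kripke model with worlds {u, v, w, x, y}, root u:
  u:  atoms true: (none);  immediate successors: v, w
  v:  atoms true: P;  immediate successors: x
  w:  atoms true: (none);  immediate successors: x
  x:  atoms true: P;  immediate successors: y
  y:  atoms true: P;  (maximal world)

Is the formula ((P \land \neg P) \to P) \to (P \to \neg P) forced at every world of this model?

No

Not every world: u \nVdash ((P \land \neg P) \to P) \to (P \to \neg P).
u \nVdash ((P \land \neg P) \to P) \to (P \to \neg P): already at u itself, u \Vdash (P \land \neg P) \to P but u \nVdash P \to \neg P.
u \nVdash P \to \neg P: at the accessible world v, v \Vdash P but v \nVdash \neg P.
v \nVdash \neg P since v is accessible from v and v \Vdash P.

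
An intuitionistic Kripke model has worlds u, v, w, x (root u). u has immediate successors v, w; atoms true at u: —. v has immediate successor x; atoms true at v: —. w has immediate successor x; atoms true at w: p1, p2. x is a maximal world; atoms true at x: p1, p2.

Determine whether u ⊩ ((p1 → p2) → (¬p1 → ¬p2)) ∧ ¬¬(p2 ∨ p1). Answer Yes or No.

Yes

u ⊩ ((p1 → p2) → (¬p1 → ¬p2)) ∧ ¬¬(p2 ∨ p1) since u forces both conjuncts.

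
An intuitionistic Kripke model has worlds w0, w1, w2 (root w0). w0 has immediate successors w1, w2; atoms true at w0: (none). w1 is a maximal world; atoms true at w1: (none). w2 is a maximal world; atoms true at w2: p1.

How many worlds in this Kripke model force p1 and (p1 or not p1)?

w0: does not force it — w0 does not force p1 and (p1 or not p1) since w0 fails p1.
w1: does not force it.
w2: forces it.
Worlds forcing the formula: {w2}.

1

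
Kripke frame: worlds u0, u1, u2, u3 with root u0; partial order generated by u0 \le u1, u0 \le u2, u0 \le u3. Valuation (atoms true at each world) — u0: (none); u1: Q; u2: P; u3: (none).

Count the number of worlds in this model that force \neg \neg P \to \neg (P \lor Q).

u0: does not force it — u0 \nVdash \neg \neg P \to \neg (P \lor Q): at the accessible world u2, u2 \Vdash \neg \neg P but u2 \nVdash \neg (P \lor Q).
u1: forces it.
u2: does not force it — u2 \nVdash \neg \neg P \to \neg (P \lor Q): already at u2 itself, u2 \Vdash \neg \neg P but u2 \nVdash \neg (P \lor Q).
u3: forces it.
Worlds forcing the formula: {u1, u3}.

2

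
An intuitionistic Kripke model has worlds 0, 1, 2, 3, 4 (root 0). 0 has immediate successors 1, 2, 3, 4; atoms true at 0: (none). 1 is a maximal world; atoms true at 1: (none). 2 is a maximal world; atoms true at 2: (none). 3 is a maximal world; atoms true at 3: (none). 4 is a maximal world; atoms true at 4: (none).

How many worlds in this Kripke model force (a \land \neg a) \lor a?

0: does not force it — 0 \nVdash (a \land \neg a) \lor a: neither disjunct is forced at 0.
1: does not force it — 1 \nVdash (a \land \neg a) \lor a: neither disjunct is forced at 1.
2: does not force it — 2 \nVdash (a \land \neg a) \lor a: neither disjunct is forced at 2.
3: does not force it.
4: does not force it.
Worlds forcing the formula: { }.

0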